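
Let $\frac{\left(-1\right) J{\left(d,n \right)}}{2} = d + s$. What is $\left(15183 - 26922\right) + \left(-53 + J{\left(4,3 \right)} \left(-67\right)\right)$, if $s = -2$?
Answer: $-11524$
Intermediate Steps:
$J{\left(d,n \right)} = 4 - 2 d$ ($J{\left(d,n \right)} = - 2 \left(d - 2\right) = - 2 \left(-2 + d\right) = 4 - 2 d$)
$\left(15183 - 26922\right) + \left(-53 + J{\left(4,3 \right)} \left(-67\right)\right) = \left(15183 - 26922\right) - \left(53 - \left(4 - 8\right) \left(-67\right)\right) = -11739 - \left(53 - \left(4 - 8\right) \left(-67\right)\right) = -11739 - -215 = -11739 + \left(-53 + 268\right) = -11739 + 215 = -11524$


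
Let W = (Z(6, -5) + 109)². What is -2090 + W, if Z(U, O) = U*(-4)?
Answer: 5135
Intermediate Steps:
Z(U, O) = -4*U
W = 7225 (W = (-4*6 + 109)² = (-24 + 109)² = 85² = 7225)
-2090 + W = -2090 + 7225 = 5135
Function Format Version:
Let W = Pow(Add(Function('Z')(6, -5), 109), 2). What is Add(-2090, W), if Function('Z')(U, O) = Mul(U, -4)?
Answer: 5135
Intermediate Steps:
Function('Z')(U, O) = Mul(-4, U)
W = 7225 (W = Pow(Add(Mul(-4, 6), 109), 2) = Pow(Add(-24, 109), 2) = Pow(85, 2) = 7225)
Add(-2090, W) = Add(-2090, 7225) = 5135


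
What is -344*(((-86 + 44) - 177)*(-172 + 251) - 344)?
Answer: 6069880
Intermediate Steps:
-344*(((-86 + 44) - 177)*(-172 + 251) - 344) = -344*((-42 - 177)*79 - 344) = -344*(-219*79 - 344) = -344*(-17301 - 344) = -344*(-17645) = 6069880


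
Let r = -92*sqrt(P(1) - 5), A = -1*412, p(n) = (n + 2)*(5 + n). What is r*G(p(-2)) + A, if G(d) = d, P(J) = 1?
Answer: -412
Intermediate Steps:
p(n) = (2 + n)*(5 + n)
A = -412
r = -184*I (r = -92*sqrt(1 - 5) = -184*I ≈ -184.0*I)
r*G(p(-2)) + A = (-184*I)*(10 + (-2)**2 + 7*(-2)) - 412 = (-184*I)*(10 + 4 - 14) - 412 = -184*I*0 - 412 = 0 - 412 = -412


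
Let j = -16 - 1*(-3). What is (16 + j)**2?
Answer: 9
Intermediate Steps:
j = -13 (j = -16 + 3 = -13)
(16 + j)**2 = (16 - 13)**2 = 3**2 = 9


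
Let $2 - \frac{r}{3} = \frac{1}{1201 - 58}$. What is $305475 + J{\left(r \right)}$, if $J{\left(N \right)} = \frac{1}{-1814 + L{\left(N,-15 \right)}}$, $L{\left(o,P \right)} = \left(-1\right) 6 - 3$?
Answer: $\frac{556880924}{1823} \approx 3.0548 \cdot 10^{5}$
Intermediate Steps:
$L{\left(o,P \right)} = -9$ ($L{\left(o,P \right)} = -6 - 3 = -9$)
$r = \frac{2285}{381}$ ($r = 6 - \frac{3}{1201 - 58} = 6 - \frac{3}{1143} = 6 - \frac{1}{381} = \frac{2285}{381} \approx 5.9974$)
$J{\left(N \right)} = - \frac{1}{1823}$ ($J{\left(N \right)} = \frac{1}{-1814 - 9} = \frac{1}{-1823} = - \frac{1}{1823}$)
$305475 + J{\left(r \right)} = 305475 - \frac{1}{1823} = \frac{556880924}{1823}$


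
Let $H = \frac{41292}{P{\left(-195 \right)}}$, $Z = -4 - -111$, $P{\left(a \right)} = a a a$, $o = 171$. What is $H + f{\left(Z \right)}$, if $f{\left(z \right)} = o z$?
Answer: $\frac{15074436287}{823875} \approx 18297.0$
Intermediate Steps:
$P{\left(a \right)} = a^{3}$ ($P{\left(a \right)} = a^{2} a = a^{3}$)
$Z = 107$ ($Z = -4 + 111 = 107$)
$H = - \frac{4588}{823875}$ ($H = \frac{41292}{\left(-195\right)^{3}} = \frac{41292}{-7414875} = 41292 \left(- \frac{1}{7414875}\right) = - \frac{4588}{823875} \approx -0.0055688$)
$f{\left(z \right)} = 171 z$
$H + f{\left(Z \right)} = - \frac{4588}{823875} + 171 \cdot 107 = - \frac{4588}{823875} + 18297 = \frac{15074436287}{823875}$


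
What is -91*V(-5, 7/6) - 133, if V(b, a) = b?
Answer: 322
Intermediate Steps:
-91*V(-5, 7/6) - 133 = -91*(-5) - 133 = 455 - 133 = 322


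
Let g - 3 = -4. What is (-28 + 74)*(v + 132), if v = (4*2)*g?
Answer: 5704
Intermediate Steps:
g = -1 (g = 3 - 4 = -1)
v = -8 (v = (4*2)*(-1) = 8*(-1) = -8)
(-28 + 74)*(v + 132) = (-28 + 74)*(-8 + 132) = 46*124 = 5704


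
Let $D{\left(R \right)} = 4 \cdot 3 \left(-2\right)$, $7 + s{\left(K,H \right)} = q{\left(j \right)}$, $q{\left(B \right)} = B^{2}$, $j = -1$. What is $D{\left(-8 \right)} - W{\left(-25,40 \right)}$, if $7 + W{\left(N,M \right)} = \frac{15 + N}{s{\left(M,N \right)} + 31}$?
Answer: $- \frac{83}{5} \approx -16.6$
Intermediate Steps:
$s{\left(K,H \right)} = -6$ ($s{\left(K,H \right)} = -7 + \left(-1\right)^{2} = -7 + 1 = -6$)
$D{\left(R \right)} = -24$ ($D{\left(R \right)} = 12 \left(-2\right) = -24$)
$W{\left(N,M \right)} = - \frac{32}{5} + \frac{N}{25}$ ($W{\left(N,M \right)} = -7 + \frac{15 + N}{-6 + 31} = -7 + \frac{15 + N}{25} = -7 + \left(15 + N\right) \frac{1}{25} = -7 + \left(\frac{3}{5} + \frac{N}{25}\right) = - \frac{32}{5} + \frac{N}{25}$)
$D{\left(-8 \right)} - W{\left(-25,40 \right)} = -24 - \left(- \frac{32}{5} + \frac{1}{25} \left(-25\right)\right) = -24 - \left(- \frac{32}{5} - 1\right) = -24 - - \frac{37}{5} = -24 + \frac{37}{5} = - \frac{83}{5}$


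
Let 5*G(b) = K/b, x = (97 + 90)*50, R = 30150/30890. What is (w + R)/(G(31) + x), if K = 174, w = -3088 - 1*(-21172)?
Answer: 8658996105/4477270736 ≈ 1.9340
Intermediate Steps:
w = 18084 (w = -3088 + 21172 = 18084)
R = 3015/3089 (R = 30150*(1/30890) = 3015/3089 ≈ 0.97604)
x = 9350 (x = 187*50 = 9350)
G(b) = 174/(5*b) (G(b) = (174/b)/5 = 174/(5*b))
(w + R)/(G(31) + x) = (18084 + 3015/3089)/((174/5)/31 + 9350) = 55864491/(3089*((174/5)*(1/31) + 9350)) = 55864491/(3089*(174/155 + 9350)) = 55864491/(3089*(1449424/155)) = (55864491/3089)*(155/1449424) = 8658996105/4477270736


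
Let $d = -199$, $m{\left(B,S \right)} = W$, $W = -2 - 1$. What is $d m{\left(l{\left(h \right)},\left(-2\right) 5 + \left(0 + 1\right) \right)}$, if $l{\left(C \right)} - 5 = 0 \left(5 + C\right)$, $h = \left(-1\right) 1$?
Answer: $597$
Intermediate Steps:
$W = -3$
$h = -1$
$l{\left(C \right)} = 5$ ($l{\left(C \right)} = 5 + 0 \left(5 + C\right) = 5 + 0 = 5$)
$m{\left(B,S \right)} = -3$
$d m{\left(l{\left(h \right)},\left(-2\right) 5 + \left(0 + 1\right) \right)} = \left(-199\right) \left(-3\right) = 597$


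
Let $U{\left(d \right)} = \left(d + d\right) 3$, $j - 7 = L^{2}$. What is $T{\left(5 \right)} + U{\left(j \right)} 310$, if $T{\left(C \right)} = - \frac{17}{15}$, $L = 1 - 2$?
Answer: $\frac{223183}{15} \approx 14879.0$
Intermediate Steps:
$L = -1$
$T{\left(C \right)} = - \frac{17}{15}$ ($T{\left(C \right)} = \left(-17\right) \frac{1}{15} = - \frac{17}{15}$)
$j = 8$ ($j = 7 + \left(-1\right)^{2} = 7 + 1 = 8$)
$U{\left(d \right)} = 6 d$ ($U{\left(d \right)} = 2 d 3 = 6 d$)
$T{\left(5 \right)} + U{\left(j \right)} 310 = - \frac{17}{15} + 6 \cdot 8 \cdot 310 = - \frac{17}{15} + 48 \cdot 310 = - \frac{17}{15} + 14880 = \frac{223183}{15}$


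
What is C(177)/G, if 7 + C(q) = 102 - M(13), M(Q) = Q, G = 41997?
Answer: 82/41997 ≈ 0.0019525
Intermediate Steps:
C(q) = 82 (C(q) = -7 + (102 - 1*13) = -7 + (102 - 13) = -7 + 89 = 82)
C(177)/G = 82/41997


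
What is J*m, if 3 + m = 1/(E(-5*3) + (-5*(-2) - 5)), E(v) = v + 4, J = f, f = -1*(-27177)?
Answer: -172121/2 ≈ -86061.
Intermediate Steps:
f = 27177
J = 27177
E(v) = 4 + v
m = -19/6 (m = -3 + 1/((4 - 5*3) + (-5*(-2) - 5)) = -3 + 1/((4 - 15) + (10 - 5)) = -3 + 1/(-11 + 5) = -3 + 1/(-6) = -3 - 1/6 = -19/6 ≈ -3.1667)
J*m = 27177*(-19/6) = -172121/2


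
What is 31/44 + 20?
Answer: 911/44 ≈ 20.705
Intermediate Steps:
31/44 + 20 = 911/44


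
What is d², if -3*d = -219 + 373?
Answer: 23716/9 ≈ 2635.1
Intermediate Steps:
d = -154/3 (d = -(-219 + 373)/3 = -⅓*154 = -154/3 ≈ -51.333)
d² = (-154/3)² = 23716/9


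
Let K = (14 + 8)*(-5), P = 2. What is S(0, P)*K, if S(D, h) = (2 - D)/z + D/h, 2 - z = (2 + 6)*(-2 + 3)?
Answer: 110/3 ≈ 36.667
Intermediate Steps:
z = -6 (z = 2 - (2 + 6)*(-2 + 3) = 2 - 8 = -6)
S(D, h) = -1/3 + D/6 + D/h (S(D, h) = (2 - D)/(-6) + D/h = (2 - D)*(-1/6) + D/h = (-1/3 + D/6) + D/h = -1/3 + D/6 + D/h)
K = -110 (K = 22*(-5) = -110)
S(0, P)*K = ((0 + (1/6)*2*(-2 + 0))/2)*(-110) = ((0 + (1/6)*2*(-2))/2)*(-110) = ((0 - 2/3)/2)*(-110) = ((1/2)*(-2/3))*(-110) = -1/3*(-110) = 110/3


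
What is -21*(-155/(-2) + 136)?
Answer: -8967/2 ≈ -4483.5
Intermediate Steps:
-21*(-155/(-2) + 136) = -21*(-155*(-½) + 136) = -21*(155/2 + 136) = -21*427/2 = -8967/2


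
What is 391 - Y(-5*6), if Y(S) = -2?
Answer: 393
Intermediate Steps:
391 - Y(-5*6) = 391 - 1*(-2) = 391 + 2 = 393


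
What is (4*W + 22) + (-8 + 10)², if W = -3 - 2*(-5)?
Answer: 54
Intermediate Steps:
W = 7 (W = -3 + 10 = 7)
(4*W + 22) + (-8 + 10)² = (4*7 + 22) + (-8 + 10)² = (28 + 22) + 2² = 50 + 4 = 54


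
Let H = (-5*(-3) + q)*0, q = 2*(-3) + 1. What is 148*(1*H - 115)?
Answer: -17020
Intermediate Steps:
q = -5 (q = -6 + 1 = -5)
H = 0 (H = (-5*(-3) - 5)*0 = (15 - 5)*0 = 10*0 = 0)
148*(1*H - 115) = 148*(1*0 - 115) = 148*(0 - 115) = 148*(-115) = -17020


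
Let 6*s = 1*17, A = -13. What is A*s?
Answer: -221/6 ≈ -36.833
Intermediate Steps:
s = 17/6 (s = (1*17)/6 = (1/6)*17 = 17/6 ≈ 2.8333)
A*s = -13*17/6 = -221/6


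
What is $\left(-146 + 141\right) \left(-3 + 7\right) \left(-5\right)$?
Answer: $100$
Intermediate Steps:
$\left(-146 + 141\right) \left(-3 + 7\right) \left(-5\right) = - 5 \cdot 4 \left(-5\right) = \left(-5\right) \left(-20\right) = 100$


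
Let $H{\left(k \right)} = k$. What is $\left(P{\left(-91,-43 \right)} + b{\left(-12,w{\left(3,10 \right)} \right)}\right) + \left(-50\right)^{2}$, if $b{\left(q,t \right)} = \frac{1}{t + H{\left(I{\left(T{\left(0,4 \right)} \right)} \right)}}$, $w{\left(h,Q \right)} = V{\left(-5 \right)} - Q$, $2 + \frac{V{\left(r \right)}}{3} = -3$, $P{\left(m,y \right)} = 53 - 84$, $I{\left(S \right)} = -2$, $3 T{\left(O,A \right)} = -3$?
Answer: $\frac{66662}{27} \approx 2469.0$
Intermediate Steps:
$T{\left(O,A \right)} = -1$ ($T{\left(O,A \right)} = \frac{1}{3} \left(-3\right) = -1$)
$P{\left(m,y \right)} = -31$
$V{\left(r \right)} = -15$ ($V{\left(r \right)} = -6 + 3 \left(-3\right) = -6 - 9 = -15$)
$w{\left(h,Q \right)} = -15 - Q$
$b{\left(q,t \right)} = \frac{1}{-2 + t}$ ($b{\left(q,t \right)} = \frac{1}{t - 2} = \frac{1}{-2 + t}$)
$\left(P{\left(-91,-43 \right)} + b{\left(-12,w{\left(3,10 \right)} \right)}\right) + \left(-50\right)^{2} = \left(-31 + \frac{1}{-2 - 25}\right) + \left(-50\right)^{2} = \left(-31 + \frac{1}{-2 - 25}\right) + 2500 = \left(-31 + \frac{1}{-27}\right) + 2500 = \left(-31 - \frac{1}{27}\right) + 2500 = - \frac{838}{27} + 2500 = \frac{66662}{27}$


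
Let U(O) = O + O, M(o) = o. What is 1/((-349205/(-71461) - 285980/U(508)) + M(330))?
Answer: 18151094/969454895 ≈ 0.018723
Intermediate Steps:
U(O) = 2*O
1/((-349205/(-71461) - 285980/U(508)) + M(330)) = 1/((-349205/(-71461) - 285980/(2*508)) + 330) = 1/((-349205*(-1/71461) - 285980/1016) + 330) = 1/((349205/71461 - 285980*1/1016) + 330) = 1/((349205/71461 - 71495/254) + 330) = 1/(-5020406125/18151094 + 330) = 1/(969454895/18151094) = 18151094/969454895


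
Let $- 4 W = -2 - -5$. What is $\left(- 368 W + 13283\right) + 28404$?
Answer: $41963$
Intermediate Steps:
$W = - \frac{3}{4}$ ($W = - \frac{-2 - -5}{4} = - \frac{-2 + 5}{4} = \left(- \frac{1}{4}\right) 3 = - \frac{3}{4} \approx -0.75$)
$\left(- 368 W + 13283\right) + 28404 = \left(\left(-368\right) \left(- \frac{3}{4}\right) + 13283\right) + 28404 = \left(276 + 13283\right) + 28404 = 13559 + 28404 = 41963$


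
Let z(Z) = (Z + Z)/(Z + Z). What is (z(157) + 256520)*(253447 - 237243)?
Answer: 4156666284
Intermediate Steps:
z(Z) = 1 (z(Z) = (2*Z)/((2*Z)) = (2*Z)*(1/(2*Z)) = 1)
(z(157) + 256520)*(253447 - 237243) = (1 + 256520)*(253447 - 237243) = 256521*16204 = 4156666284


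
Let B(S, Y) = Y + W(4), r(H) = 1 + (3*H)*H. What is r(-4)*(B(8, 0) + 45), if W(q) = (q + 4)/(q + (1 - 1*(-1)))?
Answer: 6811/3 ≈ 2270.3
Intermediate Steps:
r(H) = 1 + 3*H²
W(q) = (4 + q)/(2 + q) (W(q) = (4 + q)/(q + (1 + 1)) = (4 + q)/(q + 2) = (4 + q)/(2 + q))
B(S, Y) = 4/3 + Y (B(S, Y) = Y + (4 + 4)/(2 + 4) = Y + 8/6 = Y + (⅙)*8 = Y + 4/3 = 4/3 + Y)
r(-4)*(B(8, 0) + 45) = (1 + 3*(-4)²)*((4/3 + 0) + 45) = (1 + 3*16)*(4/3 + 45) = (1 + 48)*(139/3) = 49*(139/3) = 6811/3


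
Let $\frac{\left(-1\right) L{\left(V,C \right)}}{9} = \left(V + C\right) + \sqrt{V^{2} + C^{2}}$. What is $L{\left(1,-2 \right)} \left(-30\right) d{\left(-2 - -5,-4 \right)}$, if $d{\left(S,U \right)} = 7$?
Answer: $-1890 + 1890 \sqrt{5} \approx 2336.2$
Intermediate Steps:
$L{\left(V,C \right)} = - 9 C - 9 V - 9 \sqrt{C^{2} + V^{2}}$ ($L{\left(V,C \right)} = - 9 \left(\left(V + C\right) + \sqrt{V^{2} + C^{2}}\right) = - 9 \left(\left(C + V\right) + \sqrt{C^{2} + V^{2}}\right) = - 9 \left(C + V + \sqrt{C^{2} + V^{2}}\right) = - 9 C - 9 V - 9 \sqrt{C^{2} + V^{2}}$)
$L{\left(1,-2 \right)} \left(-30\right) d{\left(-2 - -5,-4 \right)} = \left(\left(-9\right) \left(-2\right) - 9 - 9 \sqrt{\left(-2\right)^{2} + 1^{2}}\right) \left(-30\right) 7 = \left(18 - 9 - 9 \sqrt{4 + 1}\right) \left(-30\right) 7 = \left(18 - 9 - 9 \sqrt{5}\right) \left(-30\right) 7 = \left(9 - 9 \sqrt{5}\right) \left(-30\right) 7 = \left(-270 + 270 \sqrt{5}\right) 7 = -1890 + 1890 \sqrt{5}$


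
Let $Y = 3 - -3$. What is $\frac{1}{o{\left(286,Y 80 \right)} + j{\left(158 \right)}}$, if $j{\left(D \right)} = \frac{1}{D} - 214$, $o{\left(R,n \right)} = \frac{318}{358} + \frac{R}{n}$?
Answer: $- \frac{3393840}{721223477} \approx -0.0047057$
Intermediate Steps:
$Y = 6$ ($Y = 3 + 3 = 6$)
$o{\left(R,n \right)} = \frac{159}{179} + \frac{R}{n}$ ($o{\left(R,n \right)} = 318 \cdot \frac{1}{358} + \frac{R}{n} = \frac{159}{179} + \frac{R}{n}$)
$j{\left(D \right)} = -214 + \frac{1}{D}$ ($j{\left(D \right)} = \frac{1}{D} - 214 = -214 + \frac{1}{D}$)
$\frac{1}{o{\left(286,Y 80 \right)} + j{\left(158 \right)}} = \frac{1}{\left(\frac{159}{179} + \frac{286}{6 \cdot 80}\right) - \left(214 - \frac{1}{158}\right)} = \frac{1}{\left(\frac{159}{179} + \frac{286}{480}\right) + \left(-214 + \frac{1}{158}\right)} = \frac{1}{\left(\frac{159}{179} + 286 \cdot \frac{1}{480}\right) - \frac{33811}{158}} = \frac{1}{\left(\frac{159}{179} + \frac{143}{240}\right) - \frac{33811}{158}} = \frac{1}{\frac{63757}{42960} - \frac{33811}{158}} = \frac{1}{- \frac{721223477}{3393840}} = - \frac{3393840}{721223477}$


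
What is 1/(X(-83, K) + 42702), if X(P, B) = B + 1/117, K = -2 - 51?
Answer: 117/4989934 ≈ 2.3447e-5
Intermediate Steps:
K = -53
X(P, B) = 1/117 + B (X(P, B) = B + 1/117 = 1/117 + B)
1/(X(-83, K) + 42702) = 1/((1/117 - 53) + 42702) = 1/(-6200/117 + 42702) = 1/(4989934/117) = 117/4989934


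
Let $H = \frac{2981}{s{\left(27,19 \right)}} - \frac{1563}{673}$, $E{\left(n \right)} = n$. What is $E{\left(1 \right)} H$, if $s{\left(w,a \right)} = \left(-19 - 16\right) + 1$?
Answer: $- \frac{2059355}{22882} \approx -89.999$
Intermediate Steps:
$s{\left(w,a \right)} = -34$ ($s{\left(w,a \right)} = -35 + 1 = -34$)
$H = - \frac{2059355}{22882}$ ($H = \frac{2981}{-34} - \frac{1563}{673} = 2981 \left(- \frac{1}{34}\right) - \frac{1563}{673} = - \frac{2981}{34} - \frac{1563}{673} = - \frac{2059355}{22882} \approx -89.999$)
$E{\left(1 \right)} H = 1 \left(- \frac{2059355}{22882}\right) = - \frac{2059355}{22882}$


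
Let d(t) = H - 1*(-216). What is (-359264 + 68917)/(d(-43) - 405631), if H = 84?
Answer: 290347/405331 ≈ 0.71632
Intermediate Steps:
d(t) = 300 (d(t) = 84 - 1*(-216) = 84 + 216 = 300)
(-359264 + 68917)/(d(-43) - 405631) = (-359264 + 68917)/(300 - 405631) = -290347/(-405331) = -290347*(-1/405331) = 290347/405331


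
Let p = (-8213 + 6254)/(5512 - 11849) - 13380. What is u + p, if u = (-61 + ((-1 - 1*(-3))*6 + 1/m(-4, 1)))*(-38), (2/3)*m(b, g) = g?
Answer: -219444433/19011 ≈ -11543.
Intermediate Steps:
m(b, g) = 3*g/2
u = 5510/3 (u = (-61 + ((-1 - 1*(-3))*6 + 1/((3/2)*1)))*(-38) = (-61 + ((-1 + 3)*6 + 1/(3/2)))*(-38) = (-61 + (2*6 + 1*(⅔)))*(-38) = (-61 + (12 + ⅔))*(-38) = (-61 + 38/3)*(-38) = -145/3*(-38) = 5510/3 ≈ 1836.7)
p = -84787101/6337 (p = -1959/(-6337) - 13380 = -1959*(-1/6337) - 13380 = 1959/6337 - 13380 = -84787101/6337 ≈ -13380.)
u + p = 5510/3 - 84787101/6337 = -219444433/19011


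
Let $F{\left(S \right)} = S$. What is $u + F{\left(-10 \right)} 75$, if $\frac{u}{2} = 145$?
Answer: $-460$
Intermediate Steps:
$u = 290$ ($u = 2 \cdot 145 = 290$)
$u + F{\left(-10 \right)} 75 = 290 - 750 = -460$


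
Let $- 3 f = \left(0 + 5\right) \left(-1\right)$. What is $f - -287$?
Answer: $\frac{866}{3} \approx 288.67$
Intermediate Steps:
$f = \frac{5}{3}$ ($f = - \frac{\left(0 + 5\right) \left(-1\right)}{3} = - \frac{5 \left(-1\right)}{3} = \left(- \frac{1}{3}\right) \left(-5\right) = \frac{5}{3} \approx 1.6667$)
$f - -287 = \frac{5}{3} - -287 = \frac{5}{3} + 287 = \frac{866}{3}$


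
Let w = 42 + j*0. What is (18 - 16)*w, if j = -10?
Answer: 84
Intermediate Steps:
w = 42 (w = 42 - 10*0 = 42 + 0 = 42)
(18 - 16)*w = (18 - 16)*42 = 2*42 = 84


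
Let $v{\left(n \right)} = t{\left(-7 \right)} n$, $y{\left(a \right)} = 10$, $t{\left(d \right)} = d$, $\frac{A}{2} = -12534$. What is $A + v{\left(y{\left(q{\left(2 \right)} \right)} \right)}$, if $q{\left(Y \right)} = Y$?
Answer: $-25138$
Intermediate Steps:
$A = -25068$ ($A = 2 \left(-12534\right) = -25068$)
$v{\left(n \right)} = - 7 n$
$A + v{\left(y{\left(q{\left(2 \right)} \right)} \right)} = -25068 - 70 = -25138$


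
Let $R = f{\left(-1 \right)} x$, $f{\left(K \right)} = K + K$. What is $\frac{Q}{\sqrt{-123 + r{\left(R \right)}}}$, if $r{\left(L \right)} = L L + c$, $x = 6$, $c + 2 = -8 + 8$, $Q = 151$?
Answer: $\frac{151 \sqrt{19}}{19} \approx 34.642$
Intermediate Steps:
$f{\left(K \right)} = 2 K$
$c = -2$ ($c = -2 + \left(-8 + 8\right) = -2 + 0 = -2$)
$R = -12$ ($R = 2 \left(-1\right) 6 = \left(-2\right) 6 = -12$)
$r{\left(L \right)} = -2 + L^{2}$ ($r{\left(L \right)} = L L - 2 = L^{2} - 2 = -2 + L^{2}$)
$\frac{Q}{\sqrt{-123 + r{\left(R \right)}}} = \frac{151}{\sqrt{-123 - \left(2 - \left(-12\right)^{2}\right)}} = \frac{151}{\sqrt{-123 + \left(-2 + 144\right)}} = \frac{151}{\sqrt{-123 + 142}} = \frac{151}{\sqrt{19}} = 151 \frac{\sqrt{19}}{19} = \frac{151 \sqrt{19}}{19}$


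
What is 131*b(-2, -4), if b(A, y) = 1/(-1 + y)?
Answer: -131/5 ≈ -26.200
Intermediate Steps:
131*b(-2, -4) = 131/(-1 - 4) = 131/(-5) = 131*(-⅕) = -131/5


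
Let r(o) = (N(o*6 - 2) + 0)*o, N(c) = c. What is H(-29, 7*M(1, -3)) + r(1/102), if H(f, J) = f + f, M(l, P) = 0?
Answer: -33535/578 ≈ -58.019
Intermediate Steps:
H(f, J) = 2*f
r(o) = o*(-2 + 6*o) (r(o) = ((o*6 - 2) + 0)*o = ((6*o - 2) + 0)*o = ((-2 + 6*o) + 0)*o = (-2 + 6*o)*o = o*(-2 + 6*o))
H(-29, 7*M(1, -3)) + r(1/102) = 2*(-29) + 2*(-1 + 3/102)/102 = -58 + 2*(1/102)*(-1 + 3*(1/102)) = -58 + 2*(1/102)*(-1 + 1/34) = -58 + 2*(1/102)*(-33/34) = -58 - 11/578 = -33535/578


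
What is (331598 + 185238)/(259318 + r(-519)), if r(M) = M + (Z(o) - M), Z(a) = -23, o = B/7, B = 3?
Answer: 516836/259295 ≈ 1.9932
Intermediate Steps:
o = 3/7 ≈ 0.42857
r(M) = -23 (r(M) = M + (-23 - M) = -23)
(331598 + 185238)/(259318 + r(-519)) = (331598 + 185238)/(259318 - 23) = 516836/259295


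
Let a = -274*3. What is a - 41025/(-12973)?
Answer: -10622781/12973 ≈ -818.84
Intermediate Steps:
a = -822
a - 41025/(-12973) = -822 - 41025/(-12973) = -822 - 41025*(-1/12973) = -822 + 41025/12973 = -10622781/12973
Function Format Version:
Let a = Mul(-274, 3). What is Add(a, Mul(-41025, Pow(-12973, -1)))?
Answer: Rational(-10622781, 12973) ≈ -818.84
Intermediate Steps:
a = -822
Add(a, Mul(-41025, Pow(-12973, -1))) = Add(-822, Mul(-41025, Pow(-12973, -1))) = Add(-822, Mul(-41025, Rational(-1, 12973))) = Add(-822, Rational(41025, 12973)) = Rational(-10622781, 12973)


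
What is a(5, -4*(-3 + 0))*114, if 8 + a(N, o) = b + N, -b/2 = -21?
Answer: 4446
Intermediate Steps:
b = 42 (b = -2*(-21) = 42)
a(N, o) = 34 + N (a(N, o) = -8 + (42 + N) = 34 + N)
a(5, -4*(-3 + 0))*114 = (34 + 5)*114 = 39*114 = 4446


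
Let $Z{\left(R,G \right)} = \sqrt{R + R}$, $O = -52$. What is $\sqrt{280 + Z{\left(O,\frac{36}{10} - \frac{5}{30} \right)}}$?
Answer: $\sqrt{280 + 2 i \sqrt{26}} \approx 16.736 + 0.3047 i$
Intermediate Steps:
$Z{\left(R,G \right)} = \sqrt{2} \sqrt{R}$ ($Z{\left(R,G \right)} = \sqrt{2 R} = \sqrt{2} \sqrt{R}$)
$\sqrt{280 + Z{\left(O,\frac{36}{10} - \frac{5}{30} \right)}} = \sqrt{280 + \sqrt{2} \sqrt{-52}} = \sqrt{280 + \sqrt{2} \cdot 2 i \sqrt{13}} = \sqrt{280 + 2 i \sqrt{26}}$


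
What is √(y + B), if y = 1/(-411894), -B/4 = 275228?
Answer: I*√423530750205286/19614 ≈ 1049.2*I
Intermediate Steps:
B = -1100912 (B = -4*275228 = -1100912)
y = -1/411894 ≈ -2.4278e-6
√(y + B) = √(-1/411894 - 1100912) = √(-453459047329/411894) = I*√423530750205286/19614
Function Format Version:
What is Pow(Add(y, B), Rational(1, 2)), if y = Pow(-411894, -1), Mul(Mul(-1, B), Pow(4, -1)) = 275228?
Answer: Mul(Rational(1, 19614), I, Pow(423530750205286, Rational(1, 2))) ≈ Mul(1049.2, I)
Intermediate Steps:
B = -1100912 (B = Mul(-4, 275228) = -1100912)
y = Rational(-1, 411894) ≈ -2.4278e-6
Pow(Add(y, B), Rational(1, 2)) = Pow(Add(Rational(-1, 411894), -1100912), Rational(1, 2)) = Pow(Rational(-453459047329, 411894), Rational(1, 2)) = Mul(Rational(1, 19614), I, Pow(423530750205286, Rational(1, 2)))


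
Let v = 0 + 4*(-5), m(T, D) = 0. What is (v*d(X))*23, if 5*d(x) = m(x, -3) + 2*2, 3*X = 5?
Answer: -368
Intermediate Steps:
X = 5/3 (X = (⅓)*5 = 5/3 ≈ 1.6667)
d(x) = ⅘ (d(x) = (0 + 2*2)/5 = (0 + 4)/5 = (⅕)*4 = ⅘)
v = -20 (v = 0 - 20 = -20)
(v*d(X))*23 = -20*⅘*23 = -16*23 = -368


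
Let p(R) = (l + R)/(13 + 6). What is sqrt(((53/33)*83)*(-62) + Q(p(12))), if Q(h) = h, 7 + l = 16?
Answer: I*sqrt(3248693283)/627 ≈ 90.905*I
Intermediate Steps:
l = 9 (l = -7 + 16 = 9)
p(R) = 9/19 + R/19 (p(R) = (9 + R)/(13 + 6) = (9 + R)/19 = (9 + R)*(1/19) = 9/19 + R/19)
sqrt(((53/33)*83)*(-62) + Q(p(12))) = sqrt(((53/33)*83)*(-62) + (9/19 + (1/19)*12)) = sqrt(((53*(1/33))*83)*(-62) + (9/19 + 12/19)) = sqrt(((53/33)*83)*(-62) + 21/19) = sqrt((4399/33)*(-62) + 21/19) = sqrt(-272738/33 + 21/19) = sqrt(-5181329/627) = I*sqrt(3248693283)/627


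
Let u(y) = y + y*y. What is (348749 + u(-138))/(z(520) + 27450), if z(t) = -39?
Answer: 367655/27411 ≈ 13.413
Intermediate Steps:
u(y) = y + y²
(348749 + u(-138))/(z(520) + 27450) = (348749 - 138*(1 - 138))/(-39 + 27450) = (348749 - 138*(-137))/27411 = (348749 + 18906)*(1/27411) = 367655*(1/27411) = 367655/27411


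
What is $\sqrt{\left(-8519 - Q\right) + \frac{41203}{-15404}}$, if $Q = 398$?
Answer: $\frac{3 i \sqrt{58791364669}}{7702} \approx 94.444 i$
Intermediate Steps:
$\sqrt{\left(-8519 - Q\right) + \frac{41203}{-15404}} = \sqrt{\left(-8519 - 398\right) + \frac{41203}{-15404}} = \sqrt{\left(-8519 - 398\right) + 41203 \left(- \frac{1}{15404}\right)} = \sqrt{-8917 - \frac{41203}{15404}} = \sqrt{- \frac{137398671}{15404}} = \frac{3 i \sqrt{58791364669}}{7702}$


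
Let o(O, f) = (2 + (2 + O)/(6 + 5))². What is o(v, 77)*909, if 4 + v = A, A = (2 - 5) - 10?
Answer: 44541/121 ≈ 368.11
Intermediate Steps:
A = -13 (A = -3 - 10 = -13)
v = -17 (v = -4 - 13 = -17)
o(O, f) = (24/11 + O/11)² (o(O, f) = (2 + (2 + O)/11)² = (2 + (2 + O)*(1/11))² = (2 + (2/11 + O/11))² = (24/11 + O/11)²)
o(v, 77)*909 = ((24 - 17)²/121)*909 = ((1/121)*7²)*909 = ((1/121)*49)*909 = (49/121)*909 = 44541/121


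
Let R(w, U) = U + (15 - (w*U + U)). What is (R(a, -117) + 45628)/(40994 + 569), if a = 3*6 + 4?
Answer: 48217/41563 ≈ 1.1601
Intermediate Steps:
a = 22 (a = 18 + 4 = 22)
R(w, U) = 15 - U*w (R(w, U) = U + (15 - (U*w + U)) = U + (15 - (U + U*w)) = U + (15 + (-U - U*w)) = U + (15 - U - U*w) = 15 - U*w)
(R(a, -117) + 45628)/(40994 + 569) = ((15 - 1*(-117)*22) + 45628)/(40994 + 569) = ((15 + 2574) + 45628)/41563 = (2589 + 45628)*(1/41563) = 48217*(1/41563) = 48217/41563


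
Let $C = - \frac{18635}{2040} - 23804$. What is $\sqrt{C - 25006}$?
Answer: $\frac{i \sqrt{2031657114}}{204} \approx 220.95 i$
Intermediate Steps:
$C = - \frac{9715759}{408}$ ($C = \left(-18635\right) \frac{1}{2040} - 23804 = - \frac{3727}{408} - 23804 = - \frac{9715759}{408} \approx -23813.0$)
$\sqrt{C - 25006} = \sqrt{- \frac{9715759}{408} - 25006} = \sqrt{- \frac{19918207}{408}} = \frac{i \sqrt{2031657114}}{204}$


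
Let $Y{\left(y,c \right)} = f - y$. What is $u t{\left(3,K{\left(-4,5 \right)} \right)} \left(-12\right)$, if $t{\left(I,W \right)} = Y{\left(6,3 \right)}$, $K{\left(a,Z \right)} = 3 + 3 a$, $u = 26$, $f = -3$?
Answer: $2808$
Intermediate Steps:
$Y{\left(y,c \right)} = -3 - y$
$t{\left(I,W \right)} = -9$ ($t{\left(I,W \right)} = -3 - 6 = -9$)
$u t{\left(3,K{\left(-4,5 \right)} \right)} \left(-12\right) = 26 \left(-9\right) \left(-12\right) = \left(-234\right) \left(-12\right) = 2808$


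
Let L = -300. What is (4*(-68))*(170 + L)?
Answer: 35360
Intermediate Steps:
(4*(-68))*(170 + L) = (4*(-68))*(170 - 300) = -272*(-130) = 35360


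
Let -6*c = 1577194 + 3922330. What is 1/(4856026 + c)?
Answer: 3/11818316 ≈ 2.5384e-7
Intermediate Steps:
c = -2749762/3 (c = -(1577194 + 3922330)/6 = -1/6*5499524 = -2749762/3 ≈ -9.1659e+5)
1/(4856026 + c) = 1/(4856026 - 2749762/3) = 1/(11818316/3) = 3/11818316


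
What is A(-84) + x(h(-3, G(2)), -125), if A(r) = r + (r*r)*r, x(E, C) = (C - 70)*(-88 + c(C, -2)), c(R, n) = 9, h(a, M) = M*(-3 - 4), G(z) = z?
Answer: -577383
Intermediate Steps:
h(a, M) = -7*M (h(a, M) = M*(-7) = -7*M)
x(E, C) = 5530 - 79*C (x(E, C) = (C - 70)*(-88 + 9) = (-70 + C)*(-79) = 5530 - 79*C)
A(r) = r + r³ (A(r) = r + r²*r = r + r³)
A(-84) + x(h(-3, G(2)), -125) = (-84 + (-84)³) + (5530 - 79*(-125)) = (-84 - 592704) + (5530 + 9875) = -592788 + 15405 = -577383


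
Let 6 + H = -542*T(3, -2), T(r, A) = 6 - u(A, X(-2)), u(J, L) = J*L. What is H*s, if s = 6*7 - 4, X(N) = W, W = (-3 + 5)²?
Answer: -288572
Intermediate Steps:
W = 4 (W = 2² = 4)
X(N) = 4
T(r, A) = 6 - 4*A (T(r, A) = 6 - A*4 = 6 - 4*A)
s = 38 (s = 42 - 4 = 38)
H = -7594 (H = -6 - 542*(6 - 4*(-2)) = -6 - 542*(6 + 8) = -6 - 542*14 = -6 - 7588 = -7594)
H*s = -7594*38 = -288572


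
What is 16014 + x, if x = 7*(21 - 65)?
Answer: 15706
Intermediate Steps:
x = -308 (x = 7*(-44) = -308)
16014 + x = 16014 - 308 = 15706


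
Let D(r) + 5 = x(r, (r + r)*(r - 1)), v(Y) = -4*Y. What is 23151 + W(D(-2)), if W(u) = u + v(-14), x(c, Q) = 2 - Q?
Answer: 23192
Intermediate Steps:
D(r) = -3 - 2*r*(-1 + r) (D(r) = -5 + (2 - (r + r)*(r - 1)) = -5 + (2 - 2*r*(-1 + r)) = -3 - 2*r*(-1 + r))
W(u) = 56 + u (W(u) = u - 4*(-14) = u + 56 = 56 + u)
23151 + W(D(-2)) = 23151 + (56 + (-3 - 2*(-2)*(-1 - 2))) = 23151 + (56 + (-3 - 2*(-2)*(-3))) = 23151 + (56 + (-3 - 12)) = 23151 + (56 - 15) = 23151 + 41 = 23192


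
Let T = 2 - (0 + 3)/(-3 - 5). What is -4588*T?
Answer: -21793/2 ≈ -10897.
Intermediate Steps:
T = 19/8 (T = 2 - 3/(-8) = 2 - 3*(-1)/8 = 2 - 1*(-3/8) = 2 + 3/8 = 19/8 ≈ 2.3750)
-4588*T = -4588*19/8 = -21793/2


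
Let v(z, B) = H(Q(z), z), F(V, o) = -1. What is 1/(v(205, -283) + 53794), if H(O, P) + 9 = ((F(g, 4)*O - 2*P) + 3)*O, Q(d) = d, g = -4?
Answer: -1/71675 ≈ -1.3952e-5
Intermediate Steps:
H(O, P) = -9 + O*(3 - O - 2*P) (H(O, P) = -9 + ((-O - 2*P) + 3)*O = -9 + (3 - O - 2*P)*O = -9 + O*(3 - O - 2*P))
v(z, B) = -9 - 3*z² + 3*z (v(z, B) = -9 - z² + 3*z - 2*z*z = -9 - z² + 3*z - 2*z² = -9 - 3*z² + 3*z)
1/(v(205, -283) + 53794) = 1/((-9 - 3*205² + 3*205) + 53794) = 1/((-9 - 3*42025 + 615) + 53794) = 1/((-9 - 126075 + 615) + 53794) = 1/(-125469 + 53794) = 1/(-71675) = -1/71675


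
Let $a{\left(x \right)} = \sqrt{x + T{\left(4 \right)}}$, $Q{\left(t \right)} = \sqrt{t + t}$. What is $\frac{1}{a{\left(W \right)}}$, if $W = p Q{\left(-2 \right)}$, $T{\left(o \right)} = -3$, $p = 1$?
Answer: $\frac{1}{\sqrt{-3 + 2 i}} \approx 0.15261 - 0.50404 i$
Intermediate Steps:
$Q{\left(t \right)} = \sqrt{2} \sqrt{t}$ ($Q{\left(t \right)} = \sqrt{2 t} = \sqrt{2} \sqrt{t}$)
$W = 2 i$ ($W = 1 \sqrt{2} \sqrt{-2} = 1 \sqrt{2} i \sqrt{2} = 1 \cdot 2 i = 2 i \approx 2.0 i$)
$a{\left(x \right)} = \sqrt{-3 + x}$ ($a{\left(x \right)} = \sqrt{x - 3} = \sqrt{-3 + x}$)
$\frac{1}{a{\left(W \right)}} = \frac{1}{\sqrt{-3 + 2 i}}$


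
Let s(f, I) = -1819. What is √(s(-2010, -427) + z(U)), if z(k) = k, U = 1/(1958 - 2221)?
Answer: I*√125818674/263 ≈ 42.65*I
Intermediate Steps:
U = -1/263 (U = 1/(-263) = -1/263 ≈ -0.0038023)
√(s(-2010, -427) + z(U)) = √(-1819 - 1/263) = √(-478398/263) = I*√125818674/263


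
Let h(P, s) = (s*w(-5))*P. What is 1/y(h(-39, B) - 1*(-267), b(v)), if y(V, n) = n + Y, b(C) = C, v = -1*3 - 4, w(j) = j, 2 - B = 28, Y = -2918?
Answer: -1/2925 ≈ -0.00034188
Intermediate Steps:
B = -26 (B = 2 - 1*28 = 2 - 28 = -26)
h(P, s) = -5*P*s (h(P, s) = (s*(-5))*P = (-5*s)*P = -5*P*s)
v = -7 (v = -3 - 4 = -7)
y(V, n) = -2918 + n (y(V, n) = n - 2918 = -2918 + n)
1/y(h(-39, B) - 1*(-267), b(v)) = 1/(-2918 - 7) = 1/(-2925) = -1/2925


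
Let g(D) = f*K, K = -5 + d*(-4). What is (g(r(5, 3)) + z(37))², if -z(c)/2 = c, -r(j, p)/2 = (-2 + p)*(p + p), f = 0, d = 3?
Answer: 5476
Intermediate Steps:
r(j, p) = -4*p*(-2 + p) (r(j, p) = -2*(-2 + p)*(p + p) = -2*(-2 + p)*2*p = -4*p*(-2 + p))
K = -17 (K = -5 + 3*(-4) = -5 - 12 = -17)
z(c) = -2*c
g(D) = 0 (g(D) = 0*(-17) = 0)
(g(r(5, 3)) + z(37))² = (0 - 2*37)² = (0 - 74)² = (-74)² = 5476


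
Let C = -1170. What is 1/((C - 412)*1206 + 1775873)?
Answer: -1/132019 ≈ -7.5747e-6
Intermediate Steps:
1/((C - 412)*1206 + 1775873) = 1/((-1170 - 412)*1206 + 1775873) = 1/(-1582*1206 + 1775873) = 1/(-1907892 + 1775873) = 1/(-132019) = -1/132019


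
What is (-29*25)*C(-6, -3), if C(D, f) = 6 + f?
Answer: -2175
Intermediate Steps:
(-29*25)*C(-6, -3) = (-29*25)*(6 - 3) = -725*3 = -2175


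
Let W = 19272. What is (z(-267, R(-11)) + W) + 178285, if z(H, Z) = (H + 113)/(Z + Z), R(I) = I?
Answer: 197564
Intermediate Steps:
z(H, Z) = (113 + H)/(2*Z) (z(H, Z) = (113 + H)/((2*Z)) = (113 + H)*(1/(2*Z)) = (113 + H)/(2*Z))
(z(-267, R(-11)) + W) + 178285 = ((½)*(113 - 267)/(-11) + 19272) + 178285 = ((½)*(-1/11)*(-154) + 19272) + 178285 = (7 + 19272) + 178285 = 19279 + 178285 = 197564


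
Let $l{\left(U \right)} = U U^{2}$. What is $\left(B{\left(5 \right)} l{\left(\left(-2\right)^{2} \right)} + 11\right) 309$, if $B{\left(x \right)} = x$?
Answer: $102279$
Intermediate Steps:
$l{\left(U \right)} = U^{3}$
$\left(B{\left(5 \right)} l{\left(\left(-2\right)^{2} \right)} + 11\right) 309 = \left(5 \left(\left(-2\right)^{2}\right)^{3} + 11\right) 309 = \left(5 \cdot 4^{3} + 11\right) 309 = \left(5 \cdot 64 + 11\right) 309 = \left(320 + 11\right) 309 = 331 \cdot 309 = 102279$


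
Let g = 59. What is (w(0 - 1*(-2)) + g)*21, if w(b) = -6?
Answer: 1113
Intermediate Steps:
(w(0 - 1*(-2)) + g)*21 = (-6 + 59)*21 = 53*21 = 1113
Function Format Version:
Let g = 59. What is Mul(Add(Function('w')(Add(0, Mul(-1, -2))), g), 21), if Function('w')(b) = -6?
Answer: 1113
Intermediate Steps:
Mul(Add(Function('w')(Add(0, Mul(-1, -2))), g), 21) = Mul(Add(-6, 59), 21) = Mul(53, 21) = 1113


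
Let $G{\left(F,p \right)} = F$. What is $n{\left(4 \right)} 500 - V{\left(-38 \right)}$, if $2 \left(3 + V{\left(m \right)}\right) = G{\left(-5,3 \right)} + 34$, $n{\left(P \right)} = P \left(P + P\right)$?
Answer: $\frac{31977}{2} \approx 15989.0$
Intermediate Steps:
$n{\left(P \right)} = 2 P^{2}$ ($n{\left(P \right)} = P 2 P = 2 P^{2}$)
$V{\left(m \right)} = \frac{23}{2}$ ($V{\left(m \right)} = -3 + \frac{-5 + 34}{2} = -3 + \frac{1}{2} \cdot 29 = -3 + \frac{29}{2} = \frac{23}{2}$)
$n{\left(4 \right)} 500 - V{\left(-38 \right)} = 2 \cdot 4^{2} \cdot 500 - \frac{23}{2} = 2 \cdot 16 \cdot 500 - \frac{23}{2} = 32 \cdot 500 - \frac{23}{2} = 16000 - \frac{23}{2} = \frac{31977}{2}$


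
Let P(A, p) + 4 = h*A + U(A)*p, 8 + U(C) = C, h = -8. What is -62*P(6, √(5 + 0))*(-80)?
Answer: -257920 - 9920*√5 ≈ -2.8010e+5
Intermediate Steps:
U(C) = -8 + C
P(A, p) = -4 - 8*A + p*(-8 + A) (P(A, p) = -4 + (-8*A + (-8 + A)*p) = -4 + (-8*A + p*(-8 + A)) = -4 - 8*A + p*(-8 + A))
-62*P(6, √(5 + 0))*(-80) = -62*(-4 - 8*6 + √(5 + 0)*(-8 + 6))*(-80) = -62*(-4 - 48 + √5*(-2))*(-80) = -62*(-4 - 48 - 2*√5)*(-80) = -62*(-52 - 2*√5)*(-80) = (3224 + 124*√5)*(-80) = -257920 - 9920*√5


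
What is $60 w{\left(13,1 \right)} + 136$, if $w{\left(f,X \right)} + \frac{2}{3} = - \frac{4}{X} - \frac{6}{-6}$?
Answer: $-84$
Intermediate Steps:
$w{\left(f,X \right)} = \frac{1}{3} - \frac{4}{X}$ ($w{\left(f,X \right)} = - \frac{2}{3} - \left(-1 + \frac{4}{X}\right) = - \frac{2}{3} + \left(- \frac{4}{X} + 1\right) = - \frac{2}{3} + \left(1 - \frac{4}{X}\right) = \frac{1}{3} - \frac{4}{X}$)
$60 w{\left(13,1 \right)} + 136 = 60 \frac{-12 + 1}{3 \cdot 1} + 136 = 60 \cdot \frac{1}{3} \cdot 1 \left(-11\right) + 136 = 60 \left(- \frac{11}{3}\right) + 136 = -220 + 136 = -84$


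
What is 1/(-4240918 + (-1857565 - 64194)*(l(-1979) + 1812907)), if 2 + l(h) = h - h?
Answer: -1/3483970740813 ≈ -2.8703e-13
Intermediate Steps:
l(h) = -2 (l(h) = -2 + (h - h) = -2 + 0 = -2)
1/(-4240918 + (-1857565 - 64194)*(l(-1979) + 1812907)) = 1/(-4240918 + (-1857565 - 64194)*(-2 + 1812907)) = 1/(-4240918 - 1921759*1812905) = 1/(-4240918 - 3483966499895) = 1/(-3483970740813) = -1/3483970740813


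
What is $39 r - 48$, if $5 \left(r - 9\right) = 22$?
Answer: $\frac{2373}{5} \approx 474.6$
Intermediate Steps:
$r = \frac{67}{5}$ ($r = 9 + \frac{1}{5} \cdot 22 = 9 + \frac{22}{5} = \frac{67}{5} \approx 13.4$)
$39 r - 48 = 39 \cdot \frac{67}{5} - 48 = \frac{2613}{5} - 48 = \frac{2373}{5}$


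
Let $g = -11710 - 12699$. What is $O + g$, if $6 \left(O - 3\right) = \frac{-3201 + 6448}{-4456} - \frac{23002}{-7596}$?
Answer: $- \frac{1239113773409}{50771664} \approx -24406.0$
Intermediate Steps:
$g = -24409$ ($g = -11710 - 12699 = -24409$)
$O = \frac{171773167}{50771664}$ ($O = 3 + \frac{\frac{-3201 + 6448}{-4456} - \frac{23002}{-7596}}{6} = 3 + \frac{3247 \left(- \frac{1}{4456}\right) - - \frac{11501}{3798}}{6} = 3 + \frac{- \frac{3247}{4456} + \frac{11501}{3798}}{6} = 3 + \frac{1}{6} \cdot \frac{19458175}{8461944} = 3 + \frac{19458175}{50771664} = \frac{171773167}{50771664} \approx 3.3832$)
$O + g = \frac{171773167}{50771664} - 24409 = - \frac{1239113773409}{50771664}$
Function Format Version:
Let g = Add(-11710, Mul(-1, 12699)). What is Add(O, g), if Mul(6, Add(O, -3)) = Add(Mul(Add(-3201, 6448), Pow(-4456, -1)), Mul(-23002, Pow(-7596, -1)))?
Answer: Rational(-1239113773409, 50771664) ≈ -24406.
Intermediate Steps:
g = -24409 (g = Add(-11710, -12699) = -24409)
O = Rational(171773167, 50771664) (O = Add(3, Mul(Rational(1, 6), Add(Mul(Add(-3201, 6448), Pow(-4456, -1)), Mul(-23002, Pow(-7596, -1))))) = Add(3, Mul(Rational(1, 6), Add(Mul(3247, Rational(-1, 4456)), Mul(-23002, Rational(-1, 7596))))) = Add(3, Mul(Rational(1, 6), Add(Rational(-3247, 4456), Rational(11501, 3798)))) = Add(3, Mul(Rational(1, 6), Rational(19458175, 8461944))) = Add(3, Rational(19458175, 50771664)) = Rational(171773167, 50771664) ≈ 3.3832)
Add(O, g) = Add(Rational(171773167, 50771664), -24409) = Rational(-1239113773409, 50771664)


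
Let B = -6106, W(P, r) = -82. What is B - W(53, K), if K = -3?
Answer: -6024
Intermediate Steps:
B - W(53, K) = -6106 - 1*(-82) = -6106 + 82 = -6024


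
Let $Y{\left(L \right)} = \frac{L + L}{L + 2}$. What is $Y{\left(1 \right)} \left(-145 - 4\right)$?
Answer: $- \frac{298}{3} \approx -99.333$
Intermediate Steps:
$Y{\left(L \right)} = \frac{2 L}{2 + L}$
$Y{\left(1 \right)} \left(-145 - 4\right) = 2 \cdot 1 \frac{1}{2 + 1} \left(-145 - 4\right) = 2 \cdot 1 \cdot \frac{1}{3} \left(-149\right) = \frac{2}{3} \left(-149\right) = - \frac{298}{3}$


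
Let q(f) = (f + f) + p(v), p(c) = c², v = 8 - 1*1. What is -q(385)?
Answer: -819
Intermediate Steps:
v = 7 (v = 8 - 1 = 7)
q(f) = 49 + 2*f (q(f) = (f + f) + 7² = 2*f + 49 = 49 + 2*f)
-q(385) = -(49 + 2*385) = -(49 + 770) = -1*819 = -819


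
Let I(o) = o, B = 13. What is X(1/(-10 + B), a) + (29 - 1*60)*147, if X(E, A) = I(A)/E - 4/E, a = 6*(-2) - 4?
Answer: -4617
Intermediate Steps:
a = -16 (a = -12 - 4 = -16)
X(E, A) = -4/E + A/E (X(E, A) = A/E - 4/E = -4/E + A/E)
X(1/(-10 + B), a) + (29 - 1*60)*147 = (-4 - 16)/(1/(-10 + 13)) + (29 - 1*60)*147 = -20/1/3 + (29 - 60)*147 = -20/(⅓) - 31*147 = 3*(-20) - 4557 = -60 - 4557 = -4617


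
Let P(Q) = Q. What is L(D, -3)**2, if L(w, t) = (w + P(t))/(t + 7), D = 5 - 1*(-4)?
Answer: 9/4 ≈ 2.2500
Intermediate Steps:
D = 9 (D = 5 + 4 = 9)
L(w, t) = (t + w)/(7 + t) (L(w, t) = (w + t)/(t + 7) = (t + w)/(7 + t))
L(D, -3)**2 = ((-3 + 9)/(7 - 3))**2 = (6/4)**2 = ((1/4)*6)**2 = (3/2)**2 = 9/4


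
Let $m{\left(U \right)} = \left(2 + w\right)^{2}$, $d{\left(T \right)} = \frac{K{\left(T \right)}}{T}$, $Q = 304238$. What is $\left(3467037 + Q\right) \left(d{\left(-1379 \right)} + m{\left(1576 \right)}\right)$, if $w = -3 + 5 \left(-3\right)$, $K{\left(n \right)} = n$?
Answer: $969217675$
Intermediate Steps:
$d{\left(T \right)} = 1$ ($d{\left(T \right)} = \frac{T}{T} = 1$)
$w = -18$ ($w = -3 - 15 = -18$)
$m{\left(U \right)} = 256$ ($m{\left(U \right)} = \left(2 - 18\right)^{2} = \left(-16\right)^{2} = 256$)
$\left(3467037 + Q\right) \left(d{\left(-1379 \right)} + m{\left(1576 \right)}\right) = \left(3467037 + 304238\right) \left(1 + 256\right) = 3771275 \cdot 257 = 969217675$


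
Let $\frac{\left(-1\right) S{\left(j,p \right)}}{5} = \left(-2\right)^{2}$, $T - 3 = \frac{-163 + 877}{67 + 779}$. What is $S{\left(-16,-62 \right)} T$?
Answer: $- \frac{10840}{141} \approx -76.879$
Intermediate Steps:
$T = \frac{542}{141}$ ($T = 3 + \frac{-163 + 877}{67 + 779} = 3 + \frac{714}{846} = 3 + 714 \cdot \frac{1}{846} = 3 + \frac{119}{141} = \frac{542}{141} \approx 3.844$)
$S{\left(j,p \right)} = -20$ ($S{\left(j,p \right)} = - 5 \left(-2\right)^{2} = \left(-5\right) 4 = -20$)
$S{\left(-16,-62 \right)} T = \left(-20\right) \frac{542}{141} = - \frac{10840}{141}$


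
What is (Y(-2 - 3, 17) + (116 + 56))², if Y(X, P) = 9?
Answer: 32761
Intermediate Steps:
(Y(-2 - 3, 17) + (116 + 56))² = (9 + (116 + 56))² = (9 + 172)² = 181² = 32761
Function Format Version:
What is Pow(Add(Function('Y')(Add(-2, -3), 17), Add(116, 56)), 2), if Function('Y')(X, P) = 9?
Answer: 32761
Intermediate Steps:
Pow(Add(Function('Y')(Add(-2, -3), 17), Add(116, 56)), 2) = Pow(Add(9, Add(116, 56)), 2) = Pow(Add(9, 172), 2) = Pow(181, 2) = 32761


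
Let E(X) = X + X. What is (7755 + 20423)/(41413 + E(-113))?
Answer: 28178/41187 ≈ 0.68415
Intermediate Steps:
E(X) = 2*X
(7755 + 20423)/(41413 + E(-113)) = (7755 + 20423)/(41413 + 2*(-113)) = 28178/(41413 - 226) = 28178/41187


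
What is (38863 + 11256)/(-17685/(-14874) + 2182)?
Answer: 248490002/10824251 ≈ 22.957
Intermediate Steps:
(38863 + 11256)/(-17685/(-14874) + 2182) = 50119/(-17685*(-1/14874) + 2182) = 50119/(5895/4958 + 2182) = 50119/(10824251/4958) = 50119*(4958/10824251) = 248490002/10824251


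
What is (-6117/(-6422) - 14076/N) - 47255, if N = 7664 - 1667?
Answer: -606657652531/12837578 ≈ -47256.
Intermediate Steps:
N = 5997
(-6117/(-6422) - 14076/N) - 47255 = (-6117/(-6422) - 14076/5997) - 47255 = (-6117*(-1/6422) - 14076*1/5997) - 47255 = (6117/6422 - 4692/1999) - 47255 = -17904141/12837578 - 47255 = -606657652531/12837578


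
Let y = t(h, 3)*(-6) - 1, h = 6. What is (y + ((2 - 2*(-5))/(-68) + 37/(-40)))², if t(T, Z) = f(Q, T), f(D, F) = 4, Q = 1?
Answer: 315027001/462400 ≈ 681.29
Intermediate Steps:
t(T, Z) = 4
y = -25 (y = 4*(-6) - 1 = -24 - 1 = -25)
(y + ((2 - 2*(-5))/(-68) + 37/(-40)))² = (-25 + ((2 - 2*(-5))/(-68) + 37/(-40)))² = (-25 + ((2 + 10)*(-1/68) + 37*(-1/40)))² = (-25 + (12*(-1/68) - 37/40))² = (-25 + (-3/17 - 37/40))² = (-25 - 749/680)² = (-17749/680)² = 315027001/462400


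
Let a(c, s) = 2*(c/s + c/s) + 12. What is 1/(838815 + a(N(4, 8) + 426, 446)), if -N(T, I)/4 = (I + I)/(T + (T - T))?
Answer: 223/187059241 ≈ 1.1921e-6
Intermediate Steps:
N(T, I) = -8*I/T (N(T, I) = -4*(I + I)/(T + (T - T)) = -4*2*I/(T + 0) = -4*2*I/T = -8*I/T)
a(c, s) = 12 + 4*c/s (a(c, s) = 2*(2*c/s) + 12 = 4*c/s + 12 = 12 + 4*c/s)
1/(838815 + a(N(4, 8) + 426, 446)) = 1/(838815 + (12 + 4*(-8*8/4 + 426)/446)) = 1/(838815 + (12 + 4*(-8*8*1/4 + 426)*(1/446))) = 1/(838815 + (12 + 4*(-16 + 426)*(1/446))) = 1/(838815 + (12 + 4*410*(1/446))) = 1/(838815 + (12 + 820/223)) = 1/(838815 + 3496/223) = 1/(187059241/223) = 223/187059241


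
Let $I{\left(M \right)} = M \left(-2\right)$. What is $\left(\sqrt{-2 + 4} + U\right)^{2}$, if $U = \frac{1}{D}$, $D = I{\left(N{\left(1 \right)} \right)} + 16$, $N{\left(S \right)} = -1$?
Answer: $\frac{649}{324} + \frac{\sqrt{2}}{9} \approx 2.1602$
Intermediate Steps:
$I{\left(M \right)} = - 2 M$
$D = 18$ ($D = \left(-2\right) \left(-1\right) + 16 = 2 + 16 = 18$)
$U = \frac{1}{18} \approx 0.055556$
$\left(\sqrt{-2 + 4} + U\right)^{2} = \left(\sqrt{-2 + 4} + \frac{1}{18}\right)^{2} = \left(\sqrt{2} + \frac{1}{18}\right)^{2} = \left(\frac{1}{18} + \sqrt{2}\right)^{2}$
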